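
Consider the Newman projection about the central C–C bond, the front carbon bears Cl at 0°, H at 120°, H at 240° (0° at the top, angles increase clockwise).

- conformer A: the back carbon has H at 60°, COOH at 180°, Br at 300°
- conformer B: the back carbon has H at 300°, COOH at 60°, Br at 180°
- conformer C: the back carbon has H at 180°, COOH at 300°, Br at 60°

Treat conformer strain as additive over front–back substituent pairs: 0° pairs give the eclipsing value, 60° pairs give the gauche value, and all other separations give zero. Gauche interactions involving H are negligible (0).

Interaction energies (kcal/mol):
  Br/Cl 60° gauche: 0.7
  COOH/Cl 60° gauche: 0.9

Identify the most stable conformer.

A (staggered): Cl(0°)/Br(300°) gauche 0.7 → 0.7 kcal/mol.
B (staggered): Cl(0°)/COOH(60°) gauche 0.9 → 0.9 kcal/mol.
C (staggered): Cl(0°)/COOH(300°) gauche 0.9; Cl(0°)/Br(60°) gauche 0.7 → 1.6 kcal/mol.
A has the lowest total (0.7 kcal/mol).

A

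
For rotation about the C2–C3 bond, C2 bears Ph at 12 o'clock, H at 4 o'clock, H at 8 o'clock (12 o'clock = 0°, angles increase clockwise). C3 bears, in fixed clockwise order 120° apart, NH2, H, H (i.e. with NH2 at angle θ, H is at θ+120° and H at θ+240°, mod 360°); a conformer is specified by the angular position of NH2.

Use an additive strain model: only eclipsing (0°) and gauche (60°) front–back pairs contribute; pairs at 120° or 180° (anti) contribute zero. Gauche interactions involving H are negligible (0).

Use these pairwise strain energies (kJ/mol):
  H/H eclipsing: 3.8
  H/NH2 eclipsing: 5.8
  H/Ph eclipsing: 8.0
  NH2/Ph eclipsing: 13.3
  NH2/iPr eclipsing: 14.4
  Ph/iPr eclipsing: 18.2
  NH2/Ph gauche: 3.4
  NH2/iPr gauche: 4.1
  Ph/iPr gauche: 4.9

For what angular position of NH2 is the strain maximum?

0°

NH2 at 0° (eclipsed): Ph(0°)/NH2(0°) eclipsed 13.3; H(120°)/H(120°) eclipsed 3.8; H(240°)/H(240°) eclipsed 3.8 → 20.9 kJ/mol.
NH2 at 60° (staggered): Ph(0°)/NH2(60°) gauche 3.4 → 3.4 kJ/mol.
NH2 at 120° (eclipsed): Ph(0°)/H(0°) eclipsed 8.0; H(120°)/NH2(120°) eclipsed 5.8; H(240°)/H(240°) eclipsed 3.8 → 17.6 kJ/mol.
NH2 at 180° (staggered): no non-H gauche contacts → 0.0 kJ/mol.
NH2 at 240° (eclipsed): Ph(0°)/H(0°) eclipsed 8.0; H(120°)/H(120°) eclipsed 3.8; H(240°)/NH2(240°) eclipsed 5.8 → 17.6 kJ/mol.
NH2 at 300° (staggered): Ph(0°)/NH2(300°) gauche 3.4 → 3.4 kJ/mol.
The maximum (20.9 kJ/mol) occurs with NH2 at 0°.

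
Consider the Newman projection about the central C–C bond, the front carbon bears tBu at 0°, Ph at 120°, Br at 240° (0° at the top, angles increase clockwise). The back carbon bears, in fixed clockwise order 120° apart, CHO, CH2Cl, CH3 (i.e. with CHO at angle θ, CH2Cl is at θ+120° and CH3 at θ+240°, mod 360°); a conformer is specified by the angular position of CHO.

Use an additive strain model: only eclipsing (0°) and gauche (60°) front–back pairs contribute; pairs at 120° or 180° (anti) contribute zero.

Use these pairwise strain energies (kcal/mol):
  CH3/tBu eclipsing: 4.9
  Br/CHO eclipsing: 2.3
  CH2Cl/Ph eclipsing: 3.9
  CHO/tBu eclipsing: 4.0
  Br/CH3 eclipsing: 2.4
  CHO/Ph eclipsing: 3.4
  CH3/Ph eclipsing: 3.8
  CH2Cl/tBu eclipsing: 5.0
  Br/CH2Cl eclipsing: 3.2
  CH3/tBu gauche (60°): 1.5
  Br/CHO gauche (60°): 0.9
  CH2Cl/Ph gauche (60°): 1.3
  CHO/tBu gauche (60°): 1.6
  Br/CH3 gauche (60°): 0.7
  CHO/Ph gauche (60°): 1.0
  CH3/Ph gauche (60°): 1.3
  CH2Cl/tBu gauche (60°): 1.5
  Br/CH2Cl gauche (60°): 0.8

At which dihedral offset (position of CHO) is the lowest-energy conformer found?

CHO at 0° (eclipsed): tBu(0°)/CHO(0°) eclipsed 4.0; Ph(120°)/CH2Cl(120°) eclipsed 3.9; Br(240°)/CH3(240°) eclipsed 2.4 → 10.3 kcal/mol.
CHO at 60° (staggered): tBu(0°)/CHO(60°) gauche 1.6; tBu(0°)/CH3(300°) gauche 1.5; Ph(120°)/CHO(60°) gauche 1.0; Ph(120°)/CH2Cl(180°) gauche 1.3; Br(240°)/CH2Cl(180°) gauche 0.8; Br(240°)/CH3(300°) gauche 0.7 → 6.9 kcal/mol.
CHO at 120° (eclipsed): tBu(0°)/CH3(0°) eclipsed 4.9; Ph(120°)/CHO(120°) eclipsed 3.4; Br(240°)/CH2Cl(240°) eclipsed 3.2 → 11.5 kcal/mol.
CHO at 180° (staggered): tBu(0°)/CH2Cl(300°) gauche 1.5; tBu(0°)/CH3(60°) gauche 1.5; Ph(120°)/CHO(180°) gauche 1.0; Ph(120°)/CH3(60°) gauche 1.3; Br(240°)/CHO(180°) gauche 0.9; Br(240°)/CH2Cl(300°) gauche 0.8 → 7.0 kcal/mol.
CHO at 240° (eclipsed): tBu(0°)/CH2Cl(0°) eclipsed 5.0; Ph(120°)/CH3(120°) eclipsed 3.8; Br(240°)/CHO(240°) eclipsed 2.3 → 11.1 kcal/mol.
CHO at 300° (staggered): tBu(0°)/CHO(300°) gauche 1.6; tBu(0°)/CH2Cl(60°) gauche 1.5; Ph(120°)/CH2Cl(60°) gauche 1.3; Ph(120°)/CH3(180°) gauche 1.3; Br(240°)/CHO(300°) gauche 0.9; Br(240°)/CH3(180°) gauche 0.7 → 7.3 kcal/mol.
The minimum (6.9 kcal/mol) occurs with CHO at 60°.

60°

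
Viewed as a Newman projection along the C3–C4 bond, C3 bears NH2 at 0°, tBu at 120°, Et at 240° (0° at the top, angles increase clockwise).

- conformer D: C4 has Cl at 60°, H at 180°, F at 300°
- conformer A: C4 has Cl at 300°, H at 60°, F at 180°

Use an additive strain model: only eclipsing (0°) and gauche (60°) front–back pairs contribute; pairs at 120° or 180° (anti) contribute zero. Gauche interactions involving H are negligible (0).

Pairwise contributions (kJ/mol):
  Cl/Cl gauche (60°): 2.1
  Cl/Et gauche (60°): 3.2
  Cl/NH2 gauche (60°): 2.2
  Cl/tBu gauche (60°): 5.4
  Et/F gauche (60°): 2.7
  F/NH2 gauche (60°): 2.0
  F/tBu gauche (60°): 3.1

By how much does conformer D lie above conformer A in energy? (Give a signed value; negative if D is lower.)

+1.1 kJ/mol

D (staggered): NH2(0°)/Cl(60°) gauche 2.2; NH2(0°)/F(300°) gauche 2.0; tBu(120°)/Cl(60°) gauche 5.4; Et(240°)/F(300°) gauche 2.7 → 12.3 kJ/mol.
A (staggered): NH2(0°)/Cl(300°) gauche 2.2; tBu(120°)/F(180°) gauche 3.1; Et(240°)/Cl(300°) gauche 3.2; Et(240°)/F(180°) gauche 2.7 → 11.2 kJ/mol.
E(D) − E(A) = 12.3 − 11.2 = +1.1 kJ/mol.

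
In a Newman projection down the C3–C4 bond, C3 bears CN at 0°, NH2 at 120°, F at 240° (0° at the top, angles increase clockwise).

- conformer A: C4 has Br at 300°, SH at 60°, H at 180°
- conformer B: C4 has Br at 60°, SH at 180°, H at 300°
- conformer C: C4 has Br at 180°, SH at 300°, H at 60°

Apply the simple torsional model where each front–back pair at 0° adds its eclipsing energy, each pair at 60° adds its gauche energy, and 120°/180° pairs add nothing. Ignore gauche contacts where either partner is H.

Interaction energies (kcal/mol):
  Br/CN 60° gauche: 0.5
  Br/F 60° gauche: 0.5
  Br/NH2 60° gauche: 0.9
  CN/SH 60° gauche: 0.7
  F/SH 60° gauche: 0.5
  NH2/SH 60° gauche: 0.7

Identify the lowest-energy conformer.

A (staggered): CN–Br gauche, CN–SH gauche, NH2–SH gauche, F–Br gauche; 0.5 + 0.7 + 0.7 + 0.5 = 2.4 kcal/mol.
B (staggered): CN–Br gauche, NH2–Br gauche, NH2–SH gauche, F–SH gauche; 0.5 + 0.9 + 0.7 + 0.5 = 2.6 kcal/mol.
C (staggered): CN–SH gauche, NH2–Br gauche, F–Br gauche, F–SH gauche; 0.7 + 0.9 + 0.5 + 0.5 = 2.6 kcal/mol.
A has the lowest total (2.4 kcal/mol).

A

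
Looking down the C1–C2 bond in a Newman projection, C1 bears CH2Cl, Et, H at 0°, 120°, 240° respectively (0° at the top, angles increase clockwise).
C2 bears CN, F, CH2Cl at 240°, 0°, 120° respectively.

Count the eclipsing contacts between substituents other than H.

Non-H eclipsing pairs: CH2Cl(0°)/F(0°); Et(120°)/CH2Cl(120°) — 2 interactions.

2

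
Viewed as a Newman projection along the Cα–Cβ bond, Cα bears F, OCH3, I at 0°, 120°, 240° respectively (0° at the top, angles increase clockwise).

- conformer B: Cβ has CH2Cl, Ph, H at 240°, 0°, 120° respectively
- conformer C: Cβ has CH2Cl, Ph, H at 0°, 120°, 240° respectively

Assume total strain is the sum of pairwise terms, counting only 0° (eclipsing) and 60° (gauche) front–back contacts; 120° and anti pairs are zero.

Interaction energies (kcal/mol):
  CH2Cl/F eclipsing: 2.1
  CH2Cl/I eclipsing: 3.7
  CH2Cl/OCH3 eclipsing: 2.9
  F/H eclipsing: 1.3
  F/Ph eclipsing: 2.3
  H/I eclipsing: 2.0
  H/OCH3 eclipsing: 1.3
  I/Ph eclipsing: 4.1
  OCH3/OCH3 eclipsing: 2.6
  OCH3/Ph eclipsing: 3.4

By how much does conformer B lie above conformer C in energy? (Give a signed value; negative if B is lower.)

B is eclipsed. F at 0° is eclipsed with Ph at 0° (2.3); OCH3 at 120° is eclipsed with H at 120° (1.3); I at 240° is eclipsed with CH2Cl at 240° (3.7). Total 7.3 kcal/mol.
C is eclipsed. F at 0° is eclipsed with CH2Cl at 0° (2.1); OCH3 at 120° is eclipsed with Ph at 120° (3.4); I at 240° is eclipsed with H at 240° (2.0). Total 7.5 kcal/mol.
E(B) − E(C) = 7.3 − 7.5 = -0.2 kcal/mol.

-0.2 kcal/mol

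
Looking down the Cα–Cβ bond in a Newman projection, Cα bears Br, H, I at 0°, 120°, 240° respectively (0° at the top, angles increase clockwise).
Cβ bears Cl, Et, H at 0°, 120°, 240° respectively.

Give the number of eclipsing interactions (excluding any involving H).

1

Non-H eclipsing pairs: Br(0°)/Cl(0°) — 1 interaction.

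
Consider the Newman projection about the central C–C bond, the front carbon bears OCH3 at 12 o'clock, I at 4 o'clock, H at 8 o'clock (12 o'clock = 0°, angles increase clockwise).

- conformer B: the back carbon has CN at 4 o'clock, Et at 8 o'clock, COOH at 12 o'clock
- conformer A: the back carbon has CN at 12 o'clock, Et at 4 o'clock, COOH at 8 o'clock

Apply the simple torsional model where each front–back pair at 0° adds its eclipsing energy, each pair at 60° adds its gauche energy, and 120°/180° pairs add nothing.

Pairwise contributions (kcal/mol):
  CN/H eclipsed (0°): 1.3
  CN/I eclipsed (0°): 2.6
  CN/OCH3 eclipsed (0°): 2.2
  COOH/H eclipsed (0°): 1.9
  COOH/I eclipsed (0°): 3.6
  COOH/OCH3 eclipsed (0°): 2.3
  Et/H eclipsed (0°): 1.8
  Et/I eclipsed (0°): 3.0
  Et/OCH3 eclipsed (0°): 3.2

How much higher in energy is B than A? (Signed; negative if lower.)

B is eclipsed. OCH3 at 0° is eclipsed with COOH at 0° (2.3); I at 120° is eclipsed with CN at 120° (2.6); H at 240° is eclipsed with Et at 240° (1.8). Total 6.7 kcal/mol.
A is eclipsed. OCH3 at 0° is eclipsed with CN at 0° (2.2); I at 120° is eclipsed with Et at 120° (3.0); H at 240° is eclipsed with COOH at 240° (1.9). Total 7.1 kcal/mol.
E(B) − E(A) = 6.7 − 7.1 = -0.4 kcal/mol.

-0.4 kcal/mol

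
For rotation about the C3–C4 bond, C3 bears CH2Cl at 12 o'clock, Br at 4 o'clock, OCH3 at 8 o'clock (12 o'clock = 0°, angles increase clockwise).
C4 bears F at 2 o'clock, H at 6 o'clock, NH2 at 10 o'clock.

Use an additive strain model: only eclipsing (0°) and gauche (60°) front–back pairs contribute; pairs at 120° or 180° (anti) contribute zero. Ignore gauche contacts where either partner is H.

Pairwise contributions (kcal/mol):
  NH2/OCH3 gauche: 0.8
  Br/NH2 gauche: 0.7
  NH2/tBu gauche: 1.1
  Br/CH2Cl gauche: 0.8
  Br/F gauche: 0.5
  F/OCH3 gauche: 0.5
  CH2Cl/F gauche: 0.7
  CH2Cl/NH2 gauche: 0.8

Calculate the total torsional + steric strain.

This conformer (staggered): CH2Cl–F gauche, CH2Cl–NH2 gauche, Br–F gauche, OCH3–NH2 gauche; 0.7 + 0.8 + 0.5 + 0.8 = 2.8 kcal/mol.

2.8 kcal/mol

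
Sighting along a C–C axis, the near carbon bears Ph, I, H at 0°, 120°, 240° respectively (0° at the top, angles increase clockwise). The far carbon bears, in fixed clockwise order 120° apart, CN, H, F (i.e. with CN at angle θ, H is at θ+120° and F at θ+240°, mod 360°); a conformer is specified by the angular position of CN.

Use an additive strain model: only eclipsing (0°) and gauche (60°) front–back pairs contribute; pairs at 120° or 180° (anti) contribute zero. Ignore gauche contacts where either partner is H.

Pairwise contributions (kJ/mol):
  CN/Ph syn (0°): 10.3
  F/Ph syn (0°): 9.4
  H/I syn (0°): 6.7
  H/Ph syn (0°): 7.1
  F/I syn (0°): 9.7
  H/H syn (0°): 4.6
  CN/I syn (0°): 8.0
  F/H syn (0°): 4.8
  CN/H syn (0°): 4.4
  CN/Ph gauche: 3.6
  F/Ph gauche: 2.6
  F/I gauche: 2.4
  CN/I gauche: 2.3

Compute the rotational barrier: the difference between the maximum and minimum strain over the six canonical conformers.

CN at 0° (eclipsed): Ph(0°)/CN(0°) eclipsed 10.3; I(120°)/H(120°) eclipsed 6.7; H(240°)/F(240°) eclipsed 4.8 → 21.8 kJ/mol.
CN at 60° (staggered): Ph(0°)/CN(60°) gauche 3.6; Ph(0°)/F(300°) gauche 2.6; I(120°)/CN(60°) gauche 2.3 → 8.5 kJ/mol.
CN at 120° (eclipsed): Ph(0°)/F(0°) eclipsed 9.4; I(120°)/CN(120°) eclipsed 8.0; H(240°)/H(240°) eclipsed 4.6 → 22.0 kJ/mol.
CN at 180° (staggered): Ph(0°)/F(60°) gauche 2.6; I(120°)/CN(180°) gauche 2.3; I(120°)/F(60°) gauche 2.4 → 7.3 kJ/mol.
CN at 240° (eclipsed): Ph(0°)/H(0°) eclipsed 7.1; I(120°)/F(120°) eclipsed 9.7; H(240°)/CN(240°) eclipsed 4.4 → 21.2 kJ/mol.
CN at 300° (staggered): Ph(0°)/CN(300°) gauche 3.6; I(120°)/F(180°) gauche 2.4 → 6.0 kJ/mol.
Max at 120° (22.0 kJ/mol), min at 300° (6.0 kJ/mol); barrier = 16.0 kJ/mol.

16.0 kJ/mol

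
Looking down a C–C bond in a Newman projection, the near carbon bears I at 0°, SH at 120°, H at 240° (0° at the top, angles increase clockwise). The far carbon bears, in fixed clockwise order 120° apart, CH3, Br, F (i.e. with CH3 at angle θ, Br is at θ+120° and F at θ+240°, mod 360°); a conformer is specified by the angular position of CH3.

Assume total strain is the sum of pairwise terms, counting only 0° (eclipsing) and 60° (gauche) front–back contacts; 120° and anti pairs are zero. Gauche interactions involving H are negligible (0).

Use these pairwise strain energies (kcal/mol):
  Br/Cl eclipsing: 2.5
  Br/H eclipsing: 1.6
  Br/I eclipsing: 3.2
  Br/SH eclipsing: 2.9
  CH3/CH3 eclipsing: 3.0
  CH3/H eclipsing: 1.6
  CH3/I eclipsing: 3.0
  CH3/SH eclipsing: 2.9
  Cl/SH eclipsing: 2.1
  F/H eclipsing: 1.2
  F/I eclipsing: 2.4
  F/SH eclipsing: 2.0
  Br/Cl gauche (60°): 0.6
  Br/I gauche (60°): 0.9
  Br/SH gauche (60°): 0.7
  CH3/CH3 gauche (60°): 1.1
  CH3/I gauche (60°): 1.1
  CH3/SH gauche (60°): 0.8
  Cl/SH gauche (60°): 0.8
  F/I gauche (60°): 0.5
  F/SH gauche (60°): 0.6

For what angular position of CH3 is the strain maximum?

CH3 at 0° (eclipsed): I–CH3 eclipsed, SH–Br eclipsed, H–F eclipsed; 3.0 + 2.9 + 1.2 = 7.1 kcal/mol.
CH3 at 60° (staggered): I–CH3 gauche, I–F gauche, SH–CH3 gauche, SH–Br gauche; 1.1 + 0.5 + 0.8 + 0.7 = 3.1 kcal/mol.
CH3 at 120° (eclipsed): I–F eclipsed, SH–CH3 eclipsed, H–Br eclipsed; 2.4 + 2.9 + 1.6 = 6.9 kcal/mol.
CH3 at 180° (staggered): I–Br gauche, I–F gauche, SH–CH3 gauche, SH–F gauche; 0.9 + 0.5 + 0.8 + 0.6 = 2.8 kcal/mol.
CH3 at 240° (eclipsed): I–Br eclipsed, SH–F eclipsed, H–CH3 eclipsed; 3.2 + 2.0 + 1.6 = 6.8 kcal/mol.
CH3 at 300° (staggered): I–CH3 gauche, I–Br gauche, SH–Br gauche, SH–F gauche; 1.1 + 0.9 + 0.7 + 0.6 = 3.3 kcal/mol.
The maximum (7.1 kcal/mol) occurs with CH3 at 0°.

0°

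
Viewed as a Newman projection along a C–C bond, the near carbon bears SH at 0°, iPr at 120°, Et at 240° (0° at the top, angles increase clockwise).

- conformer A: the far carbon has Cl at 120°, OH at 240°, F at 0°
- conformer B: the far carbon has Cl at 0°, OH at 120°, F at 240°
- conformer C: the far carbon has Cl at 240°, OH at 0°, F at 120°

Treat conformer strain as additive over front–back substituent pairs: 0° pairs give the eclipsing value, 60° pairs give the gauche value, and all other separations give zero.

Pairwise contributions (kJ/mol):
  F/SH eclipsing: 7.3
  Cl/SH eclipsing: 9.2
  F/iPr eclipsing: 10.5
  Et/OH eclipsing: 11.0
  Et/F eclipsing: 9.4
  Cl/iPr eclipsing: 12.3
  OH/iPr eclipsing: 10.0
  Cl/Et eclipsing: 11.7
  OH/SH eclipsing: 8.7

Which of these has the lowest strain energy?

B

A (eclipsed): SH(0°)/F(0°) eclipsed 7.3; iPr(120°)/Cl(120°) eclipsed 12.3; Et(240°)/OH(240°) eclipsed 11.0 → 30.6 kJ/mol.
B (eclipsed): SH(0°)/Cl(0°) eclipsed 9.2; iPr(120°)/OH(120°) eclipsed 10.0; Et(240°)/F(240°) eclipsed 9.4 → 28.6 kJ/mol.
C (eclipsed): SH(0°)/OH(0°) eclipsed 8.7; iPr(120°)/F(120°) eclipsed 10.5; Et(240°)/Cl(240°) eclipsed 11.7 → 30.9 kJ/mol.
B has the lowest total (28.6 kJ/mol).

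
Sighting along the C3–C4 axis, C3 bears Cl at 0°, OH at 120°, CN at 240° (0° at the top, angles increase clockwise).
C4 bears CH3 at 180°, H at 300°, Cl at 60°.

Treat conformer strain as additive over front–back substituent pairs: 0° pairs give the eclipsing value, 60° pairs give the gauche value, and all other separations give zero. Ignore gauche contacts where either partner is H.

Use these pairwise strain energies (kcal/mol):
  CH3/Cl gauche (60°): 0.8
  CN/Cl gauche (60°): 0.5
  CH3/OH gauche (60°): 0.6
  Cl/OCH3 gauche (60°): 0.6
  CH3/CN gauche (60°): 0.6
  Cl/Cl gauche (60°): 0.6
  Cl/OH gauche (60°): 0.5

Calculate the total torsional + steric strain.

This conformer (staggered): Cl(0°)/Cl(60°) gauche 0.6; OH(120°)/CH3(180°) gauche 0.6; OH(120°)/Cl(60°) gauche 0.5; CN(240°)/CH3(180°) gauche 0.6 → 2.3 kcal/mol.

2.3 kcal/mol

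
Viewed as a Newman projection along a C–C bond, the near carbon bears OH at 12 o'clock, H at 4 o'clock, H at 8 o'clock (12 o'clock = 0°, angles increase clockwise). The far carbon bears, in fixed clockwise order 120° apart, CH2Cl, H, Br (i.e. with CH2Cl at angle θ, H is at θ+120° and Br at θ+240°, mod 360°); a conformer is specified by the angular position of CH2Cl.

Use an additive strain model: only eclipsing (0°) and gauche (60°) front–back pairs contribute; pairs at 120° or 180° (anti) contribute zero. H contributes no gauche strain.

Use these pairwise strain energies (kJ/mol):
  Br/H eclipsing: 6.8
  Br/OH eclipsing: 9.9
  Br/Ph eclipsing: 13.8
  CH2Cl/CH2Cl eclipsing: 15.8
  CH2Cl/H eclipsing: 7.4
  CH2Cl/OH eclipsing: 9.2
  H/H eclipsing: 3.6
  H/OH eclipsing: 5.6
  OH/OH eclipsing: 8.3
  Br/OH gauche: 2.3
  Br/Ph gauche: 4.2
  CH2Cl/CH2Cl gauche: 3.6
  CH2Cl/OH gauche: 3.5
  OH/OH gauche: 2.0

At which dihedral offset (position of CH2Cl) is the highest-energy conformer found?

120°

CH2Cl at 0° (eclipsed): OH(0°)/CH2Cl(0°) eclipsed 9.2; H(120°)/H(120°) eclipsed 3.6; H(240°)/Br(240°) eclipsed 6.8 → 19.6 kJ/mol.
CH2Cl at 60° (staggered): OH(0°)/CH2Cl(60°) gauche 3.5; OH(0°)/Br(300°) gauche 2.3 → 5.8 kJ/mol.
CH2Cl at 120° (eclipsed): OH(0°)/Br(0°) eclipsed 9.9; H(120°)/CH2Cl(120°) eclipsed 7.4; H(240°)/H(240°) eclipsed 3.6 → 20.9 kJ/mol.
CH2Cl at 180° (staggered): OH(0°)/Br(60°) gauche 2.3 → 2.3 kJ/mol.
CH2Cl at 240° (eclipsed): OH(0°)/H(0°) eclipsed 5.6; H(120°)/Br(120°) eclipsed 6.8; H(240°)/CH2Cl(240°) eclipsed 7.4 → 19.8 kJ/mol.
CH2Cl at 300° (staggered): OH(0°)/CH2Cl(300°) gauche 3.5 → 3.5 kJ/mol.
The maximum (20.9 kJ/mol) occurs with CH2Cl at 120°.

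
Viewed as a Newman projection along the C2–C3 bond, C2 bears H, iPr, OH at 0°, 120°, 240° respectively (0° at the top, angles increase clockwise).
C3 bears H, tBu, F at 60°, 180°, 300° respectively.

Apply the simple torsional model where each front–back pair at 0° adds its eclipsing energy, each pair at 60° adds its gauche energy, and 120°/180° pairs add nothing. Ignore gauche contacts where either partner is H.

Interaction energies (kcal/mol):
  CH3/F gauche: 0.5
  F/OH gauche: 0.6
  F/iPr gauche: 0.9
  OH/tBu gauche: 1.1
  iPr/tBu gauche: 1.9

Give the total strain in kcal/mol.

This conformer (staggered): iPr(120°)/tBu(180°) gauche 1.9; OH(240°)/tBu(180°) gauche 1.1; OH(240°)/F(300°) gauche 0.6 → 3.6 kcal/mol.

3.6 kcal/mol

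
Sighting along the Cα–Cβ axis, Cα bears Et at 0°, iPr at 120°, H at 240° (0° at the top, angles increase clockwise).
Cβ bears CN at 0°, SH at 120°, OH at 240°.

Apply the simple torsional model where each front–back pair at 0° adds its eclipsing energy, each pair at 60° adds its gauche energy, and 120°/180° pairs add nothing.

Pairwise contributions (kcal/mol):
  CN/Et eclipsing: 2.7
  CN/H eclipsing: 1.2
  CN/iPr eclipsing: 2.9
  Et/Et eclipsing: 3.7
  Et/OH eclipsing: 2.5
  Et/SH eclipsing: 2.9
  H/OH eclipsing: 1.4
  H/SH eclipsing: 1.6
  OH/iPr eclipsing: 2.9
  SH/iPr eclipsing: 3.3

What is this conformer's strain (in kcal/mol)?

This conformer is eclipsed. Et at 0° is eclipsed with CN at 0° (2.7); iPr at 120° is eclipsed with SH at 120° (3.3); H at 240° is eclipsed with OH at 240° (1.4). Total 7.4 kcal/mol.

7.4 kcal/mol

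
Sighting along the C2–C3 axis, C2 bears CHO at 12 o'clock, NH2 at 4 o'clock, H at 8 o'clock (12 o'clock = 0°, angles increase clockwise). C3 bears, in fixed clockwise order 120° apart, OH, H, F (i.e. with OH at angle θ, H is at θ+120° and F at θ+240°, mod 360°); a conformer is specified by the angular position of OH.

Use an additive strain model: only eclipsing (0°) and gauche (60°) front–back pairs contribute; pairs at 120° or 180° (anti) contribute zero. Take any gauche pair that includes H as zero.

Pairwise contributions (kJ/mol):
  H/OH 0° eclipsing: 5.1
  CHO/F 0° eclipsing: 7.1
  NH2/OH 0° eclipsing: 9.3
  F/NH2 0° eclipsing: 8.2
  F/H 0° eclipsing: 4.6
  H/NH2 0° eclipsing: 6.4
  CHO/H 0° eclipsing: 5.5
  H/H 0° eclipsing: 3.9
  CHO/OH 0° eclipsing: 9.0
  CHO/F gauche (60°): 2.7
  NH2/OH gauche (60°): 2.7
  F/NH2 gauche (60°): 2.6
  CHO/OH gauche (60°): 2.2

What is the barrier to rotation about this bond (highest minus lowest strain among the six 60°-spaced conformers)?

15.5 kJ/mol

OH at 0° (eclipsed): CHO(0°)/OH(0°) eclipsed 9.0; NH2(120°)/H(120°) eclipsed 6.4; H(240°)/F(240°) eclipsed 4.6 → 20.0 kJ/mol.
OH at 60° (staggered): CHO(0°)/OH(60°) gauche 2.2; CHO(0°)/F(300°) gauche 2.7; NH2(120°)/OH(60°) gauche 2.7 → 7.6 kJ/mol.
OH at 120° (eclipsed): CHO(0°)/F(0°) eclipsed 7.1; NH2(120°)/OH(120°) eclipsed 9.3; H(240°)/H(240°) eclipsed 3.9 → 20.3 kJ/mol.
OH at 180° (staggered): CHO(0°)/F(60°) gauche 2.7; NH2(120°)/OH(180°) gauche 2.7; NH2(120°)/F(60°) gauche 2.6 → 8.0 kJ/mol.
OH at 240° (eclipsed): CHO(0°)/H(0°) eclipsed 5.5; NH2(120°)/F(120°) eclipsed 8.2; H(240°)/OH(240°) eclipsed 5.1 → 18.8 kJ/mol.
OH at 300° (staggered): CHO(0°)/OH(300°) gauche 2.2; NH2(120°)/F(180°) gauche 2.6 → 4.8 kJ/mol.
Max at 120° (20.3 kJ/mol), min at 300° (4.8 kJ/mol); barrier = 15.5 kJ/mol.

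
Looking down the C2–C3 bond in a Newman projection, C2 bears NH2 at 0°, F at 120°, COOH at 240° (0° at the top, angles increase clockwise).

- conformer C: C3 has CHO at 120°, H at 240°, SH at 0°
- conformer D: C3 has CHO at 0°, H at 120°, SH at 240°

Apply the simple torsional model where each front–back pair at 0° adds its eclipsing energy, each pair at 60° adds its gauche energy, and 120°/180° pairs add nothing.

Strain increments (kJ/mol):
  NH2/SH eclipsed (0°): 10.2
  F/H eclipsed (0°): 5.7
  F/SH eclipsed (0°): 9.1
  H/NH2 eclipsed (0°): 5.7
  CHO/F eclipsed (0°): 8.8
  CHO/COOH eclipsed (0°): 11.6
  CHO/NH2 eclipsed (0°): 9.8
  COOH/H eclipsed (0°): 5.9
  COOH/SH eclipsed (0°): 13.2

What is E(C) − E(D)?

C (eclipsed): NH2(0°)/SH(0°) eclipsed 10.2; F(120°)/CHO(120°) eclipsed 8.8; COOH(240°)/H(240°) eclipsed 5.9 → 24.9 kJ/mol.
D (eclipsed): NH2(0°)/CHO(0°) eclipsed 9.8; F(120°)/H(120°) eclipsed 5.7; COOH(240°)/SH(240°) eclipsed 13.2 → 28.7 kJ/mol.
E(C) − E(D) = 24.9 − 28.7 = -3.8 kJ/mol.

-3.8 kJ/mol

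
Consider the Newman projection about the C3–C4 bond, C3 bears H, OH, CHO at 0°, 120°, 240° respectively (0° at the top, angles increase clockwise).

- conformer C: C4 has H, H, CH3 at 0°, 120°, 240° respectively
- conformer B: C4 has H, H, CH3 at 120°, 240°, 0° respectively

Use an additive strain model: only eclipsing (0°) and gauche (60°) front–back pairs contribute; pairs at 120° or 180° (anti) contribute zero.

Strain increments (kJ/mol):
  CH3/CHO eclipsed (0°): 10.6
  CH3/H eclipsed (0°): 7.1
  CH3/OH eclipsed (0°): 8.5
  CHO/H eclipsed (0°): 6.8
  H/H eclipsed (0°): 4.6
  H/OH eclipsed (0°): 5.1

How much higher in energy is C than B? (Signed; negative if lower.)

+1.3 kJ/mol

C is eclipsed. H at 0° is eclipsed with H at 0° (4.6); OH at 120° is eclipsed with H at 120° (5.1); CHO at 240° is eclipsed with CH3 at 240° (10.6). Total 20.3 kJ/mol.
B is eclipsed. H at 0° is eclipsed with CH3 at 0° (7.1); OH at 120° is eclipsed with H at 120° (5.1); CHO at 240° is eclipsed with H at 240° (6.8). Total 19.0 kJ/mol.
E(C) − E(B) = 20.3 − 19.0 = +1.3 kJ/mol.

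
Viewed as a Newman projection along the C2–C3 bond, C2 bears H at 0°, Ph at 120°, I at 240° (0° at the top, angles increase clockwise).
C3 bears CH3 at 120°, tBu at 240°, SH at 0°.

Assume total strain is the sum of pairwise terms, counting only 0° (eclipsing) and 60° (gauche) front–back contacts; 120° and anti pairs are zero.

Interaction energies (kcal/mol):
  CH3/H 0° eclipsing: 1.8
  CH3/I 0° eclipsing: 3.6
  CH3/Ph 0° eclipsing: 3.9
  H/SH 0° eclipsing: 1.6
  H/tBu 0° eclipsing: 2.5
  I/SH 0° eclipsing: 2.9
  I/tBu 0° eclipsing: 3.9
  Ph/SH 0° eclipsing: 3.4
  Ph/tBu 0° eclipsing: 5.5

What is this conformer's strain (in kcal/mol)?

9.4 kcal/mol

This conformer (eclipsed): H–SH eclipsed, Ph–CH3 eclipsed, I–tBu eclipsed; 1.6 + 3.9 + 3.9 = 9.4 kcal/mol.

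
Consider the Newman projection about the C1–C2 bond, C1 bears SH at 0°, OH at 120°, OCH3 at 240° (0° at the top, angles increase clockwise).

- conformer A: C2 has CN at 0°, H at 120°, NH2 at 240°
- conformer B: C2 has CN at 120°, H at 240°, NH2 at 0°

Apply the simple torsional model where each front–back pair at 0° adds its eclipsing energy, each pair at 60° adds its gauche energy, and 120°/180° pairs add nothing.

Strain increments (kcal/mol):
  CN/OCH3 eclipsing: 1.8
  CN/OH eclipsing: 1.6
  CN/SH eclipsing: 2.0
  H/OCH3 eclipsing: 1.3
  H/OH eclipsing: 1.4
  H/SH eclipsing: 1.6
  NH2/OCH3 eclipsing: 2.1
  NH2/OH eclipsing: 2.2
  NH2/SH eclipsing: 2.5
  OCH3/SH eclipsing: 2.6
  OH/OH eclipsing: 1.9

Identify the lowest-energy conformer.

A (eclipsed): SH(0°)/CN(0°) eclipsed 2.0; OH(120°)/H(120°) eclipsed 1.4; OCH3(240°)/NH2(240°) eclipsed 2.1 → 5.5 kcal/mol.
B (eclipsed): SH(0°)/NH2(0°) eclipsed 2.5; OH(120°)/CN(120°) eclipsed 1.6; OCH3(240°)/H(240°) eclipsed 1.3 → 5.4 kcal/mol.
B has the lowest total (5.4 kcal/mol).

B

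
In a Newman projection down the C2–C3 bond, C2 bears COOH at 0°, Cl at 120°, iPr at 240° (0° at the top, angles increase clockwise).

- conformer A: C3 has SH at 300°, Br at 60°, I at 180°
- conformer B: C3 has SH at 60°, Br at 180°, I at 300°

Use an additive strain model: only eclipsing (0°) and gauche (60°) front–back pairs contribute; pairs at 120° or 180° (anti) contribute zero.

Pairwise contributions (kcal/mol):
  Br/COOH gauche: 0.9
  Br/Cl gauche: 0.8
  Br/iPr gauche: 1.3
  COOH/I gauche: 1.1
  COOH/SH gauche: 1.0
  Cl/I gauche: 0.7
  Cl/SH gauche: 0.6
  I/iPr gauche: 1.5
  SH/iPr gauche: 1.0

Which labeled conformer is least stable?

B

A is staggered. COOH at 0° is gauche with SH at 300° (1.0); COOH at 0° is gauche with Br at 60° (0.9); Cl at 120° is gauche with Br at 60° (0.8); Cl at 120° is gauche with I at 180° (0.7); iPr at 240° is gauche with SH at 300° (1.0); iPr at 240° is gauche with I at 180° (1.5). Total 5.9 kcal/mol.
B is staggered. COOH at 0° is gauche with SH at 60° (1.0); COOH at 0° is gauche with I at 300° (1.1); Cl at 120° is gauche with SH at 60° (0.6); Cl at 120° is gauche with Br at 180° (0.8); iPr at 240° is gauche with Br at 180° (1.3); iPr at 240° is gauche with I at 300° (1.5). Total 6.3 kcal/mol.
B has the highest total (6.3 kcal/mol).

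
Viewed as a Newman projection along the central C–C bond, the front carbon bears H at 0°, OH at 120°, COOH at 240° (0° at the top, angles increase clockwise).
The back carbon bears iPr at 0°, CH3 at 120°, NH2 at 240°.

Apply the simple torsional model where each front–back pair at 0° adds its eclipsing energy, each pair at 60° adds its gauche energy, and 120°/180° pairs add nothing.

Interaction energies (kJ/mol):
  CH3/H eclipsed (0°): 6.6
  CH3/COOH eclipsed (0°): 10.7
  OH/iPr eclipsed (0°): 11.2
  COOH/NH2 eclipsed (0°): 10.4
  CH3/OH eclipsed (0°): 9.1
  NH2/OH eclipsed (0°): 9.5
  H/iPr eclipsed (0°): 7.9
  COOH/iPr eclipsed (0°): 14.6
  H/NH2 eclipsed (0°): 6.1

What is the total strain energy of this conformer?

This conformer (eclipsed): H(0°)/iPr(0°) eclipsed 7.9; OH(120°)/CH3(120°) eclipsed 9.1; COOH(240°)/NH2(240°) eclipsed 10.4 → 27.4 kJ/mol.

27.4 kJ/mol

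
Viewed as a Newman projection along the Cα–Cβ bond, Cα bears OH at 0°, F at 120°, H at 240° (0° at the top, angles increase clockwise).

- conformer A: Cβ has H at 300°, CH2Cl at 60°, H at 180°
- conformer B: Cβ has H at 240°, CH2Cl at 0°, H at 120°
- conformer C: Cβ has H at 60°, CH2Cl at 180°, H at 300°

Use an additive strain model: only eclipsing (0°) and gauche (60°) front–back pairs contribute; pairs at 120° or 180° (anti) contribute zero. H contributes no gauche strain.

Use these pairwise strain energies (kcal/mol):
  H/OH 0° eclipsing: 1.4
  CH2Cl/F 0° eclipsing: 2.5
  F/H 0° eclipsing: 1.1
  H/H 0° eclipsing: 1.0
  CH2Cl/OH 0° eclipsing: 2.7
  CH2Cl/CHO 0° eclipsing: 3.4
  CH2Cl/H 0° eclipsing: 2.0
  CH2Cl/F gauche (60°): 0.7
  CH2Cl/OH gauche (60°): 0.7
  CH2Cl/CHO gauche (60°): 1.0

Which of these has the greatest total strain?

B

A (staggered): OH–CH2Cl gauche, F–CH2Cl gauche; 0.7 + 0.7 = 1.4 kcal/mol.
B (eclipsed): OH–CH2Cl eclipsed, F–H eclipsed, H–H eclipsed; 2.7 + 1.1 + 1.0 = 4.8 kcal/mol.
C (staggered): F–CH2Cl gauche; 0.7 = 0.7 kcal/mol.
B has the highest total (4.8 kcal/mol).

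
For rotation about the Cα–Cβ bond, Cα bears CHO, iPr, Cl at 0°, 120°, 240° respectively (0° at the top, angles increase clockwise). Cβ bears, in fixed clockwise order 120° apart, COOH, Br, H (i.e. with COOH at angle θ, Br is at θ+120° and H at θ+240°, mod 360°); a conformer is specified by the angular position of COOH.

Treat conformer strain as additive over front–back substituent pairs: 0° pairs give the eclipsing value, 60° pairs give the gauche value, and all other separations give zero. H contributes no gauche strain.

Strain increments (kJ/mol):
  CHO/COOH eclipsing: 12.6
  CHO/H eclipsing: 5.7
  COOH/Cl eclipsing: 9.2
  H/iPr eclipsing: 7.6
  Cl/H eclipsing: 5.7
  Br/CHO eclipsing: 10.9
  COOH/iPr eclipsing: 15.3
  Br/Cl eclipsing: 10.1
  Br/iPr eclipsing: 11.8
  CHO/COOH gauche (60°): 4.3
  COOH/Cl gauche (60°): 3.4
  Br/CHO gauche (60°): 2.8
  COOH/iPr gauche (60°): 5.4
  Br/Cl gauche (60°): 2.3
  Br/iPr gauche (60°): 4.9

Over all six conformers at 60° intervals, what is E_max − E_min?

17.2 kJ/mol

COOH at 0° (eclipsed): CHO–COOH eclipsed, iPr–Br eclipsed, Cl–H eclipsed; 12.6 + 11.8 + 5.7 = 30.1 kJ/mol.
COOH at 60° (staggered): CHO–COOH gauche, iPr–COOH gauche, iPr–Br gauche, Cl–Br gauche; 4.3 + 5.4 + 4.9 + 2.3 = 16.9 kJ/mol.
COOH at 120° (eclipsed): CHO–H eclipsed, iPr–COOH eclipsed, Cl–Br eclipsed; 5.7 + 15.3 + 10.1 = 31.1 kJ/mol.
COOH at 180° (staggered): CHO–Br gauche, iPr–COOH gauche, Cl–COOH gauche, Cl–Br gauche; 2.8 + 5.4 + 3.4 + 2.3 = 13.9 kJ/mol.
COOH at 240° (eclipsed): CHO–Br eclipsed, iPr–H eclipsed, Cl–COOH eclipsed; 10.9 + 7.6 + 9.2 = 27.7 kJ/mol.
COOH at 300° (staggered): CHO–COOH gauche, CHO–Br gauche, iPr–Br gauche, Cl–COOH gauche; 4.3 + 2.8 + 4.9 + 3.4 = 15.4 kJ/mol.
Max at 120° (31.1 kJ/mol), min at 180° (13.9 kJ/mol); barrier = 17.2 kJ/mol.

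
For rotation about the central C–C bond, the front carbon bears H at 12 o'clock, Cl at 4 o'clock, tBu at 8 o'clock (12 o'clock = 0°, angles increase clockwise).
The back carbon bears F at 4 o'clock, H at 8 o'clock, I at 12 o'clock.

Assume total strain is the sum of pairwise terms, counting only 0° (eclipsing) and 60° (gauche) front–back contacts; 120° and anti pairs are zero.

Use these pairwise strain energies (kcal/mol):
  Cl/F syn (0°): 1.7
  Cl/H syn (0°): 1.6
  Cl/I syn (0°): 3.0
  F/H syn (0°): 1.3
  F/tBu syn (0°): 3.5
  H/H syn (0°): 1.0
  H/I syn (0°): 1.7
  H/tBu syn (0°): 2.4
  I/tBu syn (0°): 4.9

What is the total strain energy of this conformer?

This conformer is eclipsed. H at 0° is eclipsed with I at 0° (1.7); Cl at 120° is eclipsed with F at 120° (1.7); tBu at 240° is eclipsed with H at 240° (2.4). Total 5.8 kcal/mol.

5.8 kcal/mol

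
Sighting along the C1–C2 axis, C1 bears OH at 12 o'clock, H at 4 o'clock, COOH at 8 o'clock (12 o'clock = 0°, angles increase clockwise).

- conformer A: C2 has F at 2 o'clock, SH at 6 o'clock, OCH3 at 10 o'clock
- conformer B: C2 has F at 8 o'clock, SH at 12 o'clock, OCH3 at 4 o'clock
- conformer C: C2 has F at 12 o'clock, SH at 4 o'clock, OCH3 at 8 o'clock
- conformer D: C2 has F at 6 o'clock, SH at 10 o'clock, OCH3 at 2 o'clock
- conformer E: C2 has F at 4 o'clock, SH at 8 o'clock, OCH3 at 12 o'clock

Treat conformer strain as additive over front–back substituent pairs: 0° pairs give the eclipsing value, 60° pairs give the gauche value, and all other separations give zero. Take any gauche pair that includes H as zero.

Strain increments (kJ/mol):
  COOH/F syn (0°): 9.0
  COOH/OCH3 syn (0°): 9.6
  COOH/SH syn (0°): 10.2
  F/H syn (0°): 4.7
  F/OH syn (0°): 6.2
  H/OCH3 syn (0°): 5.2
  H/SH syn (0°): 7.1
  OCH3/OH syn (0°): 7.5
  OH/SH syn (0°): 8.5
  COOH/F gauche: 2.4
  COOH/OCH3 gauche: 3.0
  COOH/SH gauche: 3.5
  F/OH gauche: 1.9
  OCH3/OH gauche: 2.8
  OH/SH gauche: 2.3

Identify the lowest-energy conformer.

A (staggered): OH–F gauche, OH–OCH3 gauche, COOH–SH gauche, COOH–OCH3 gauche; 1.9 + 2.8 + 3.5 + 3.0 = 11.2 kJ/mol.
B (eclipsed): OH–SH eclipsed, H–OCH3 eclipsed, COOH–F eclipsed; 8.5 + 5.2 + 9.0 = 22.7 kJ/mol.
C (eclipsed): OH–F eclipsed, H–SH eclipsed, COOH–OCH3 eclipsed; 6.2 + 7.1 + 9.6 = 22.9 kJ/mol.
D (staggered): OH–SH gauche, OH–OCH3 gauche, COOH–F gauche, COOH–SH gauche; 2.3 + 2.8 + 2.4 + 3.5 = 11.0 kJ/mol.
E (eclipsed): OH–OCH3 eclipsed, H–F eclipsed, COOH–SH eclipsed; 7.5 + 4.7 + 10.2 = 22.4 kJ/mol.
D has the lowest total (11.0 kJ/mol).

D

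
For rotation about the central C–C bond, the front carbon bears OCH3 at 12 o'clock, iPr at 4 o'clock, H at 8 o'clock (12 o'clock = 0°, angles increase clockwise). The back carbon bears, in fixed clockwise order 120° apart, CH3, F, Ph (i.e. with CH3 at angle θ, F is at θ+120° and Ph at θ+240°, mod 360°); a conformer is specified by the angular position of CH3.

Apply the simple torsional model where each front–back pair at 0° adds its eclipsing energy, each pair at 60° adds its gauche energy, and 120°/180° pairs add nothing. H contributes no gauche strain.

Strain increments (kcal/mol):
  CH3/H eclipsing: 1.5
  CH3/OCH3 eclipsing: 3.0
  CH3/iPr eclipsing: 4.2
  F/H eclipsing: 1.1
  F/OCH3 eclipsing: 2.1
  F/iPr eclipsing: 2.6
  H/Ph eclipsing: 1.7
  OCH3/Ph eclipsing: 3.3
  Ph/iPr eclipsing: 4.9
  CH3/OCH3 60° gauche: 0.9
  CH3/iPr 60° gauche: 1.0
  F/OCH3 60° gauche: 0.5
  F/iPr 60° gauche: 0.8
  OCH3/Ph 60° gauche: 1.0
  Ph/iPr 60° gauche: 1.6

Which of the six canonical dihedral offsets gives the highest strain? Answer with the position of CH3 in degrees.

CH3 at 0° (eclipsed): OCH3–CH3 eclipsed, iPr–F eclipsed, H–Ph eclipsed; 3.0 + 2.6 + 1.7 = 7.3 kcal/mol.
CH3 at 60° (staggered): OCH3–CH3 gauche, OCH3–Ph gauche, iPr–CH3 gauche, iPr–F gauche; 0.9 + 1.0 + 1.0 + 0.8 = 3.7 kcal/mol.
CH3 at 120° (eclipsed): OCH3–Ph eclipsed, iPr–CH3 eclipsed, H–F eclipsed; 3.3 + 4.2 + 1.1 = 8.6 kcal/mol.
CH3 at 180° (staggered): OCH3–F gauche, OCH3–Ph gauche, iPr–CH3 gauche, iPr–Ph gauche; 0.5 + 1.0 + 1.0 + 1.6 = 4.1 kcal/mol.
CH3 at 240° (eclipsed): OCH3–F eclipsed, iPr–Ph eclipsed, H–CH3 eclipsed; 2.1 + 4.9 + 1.5 = 8.5 kcal/mol.
CH3 at 300° (staggered): OCH3–CH3 gauche, OCH3–F gauche, iPr–F gauche, iPr–Ph gauche; 0.9 + 0.5 + 0.8 + 1.6 = 3.8 kcal/mol.
The maximum (8.6 kcal/mol) occurs with CH3 at 120°.

120°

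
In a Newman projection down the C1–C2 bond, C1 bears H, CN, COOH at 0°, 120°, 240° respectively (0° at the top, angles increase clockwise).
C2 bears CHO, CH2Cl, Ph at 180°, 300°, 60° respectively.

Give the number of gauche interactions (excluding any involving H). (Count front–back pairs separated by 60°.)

4

Non-H gauche pairs: CN(120°)/CHO(180°); CN(120°)/Ph(60°); COOH(240°)/CHO(180°); COOH(240°)/CH2Cl(300°) — 4 interactions.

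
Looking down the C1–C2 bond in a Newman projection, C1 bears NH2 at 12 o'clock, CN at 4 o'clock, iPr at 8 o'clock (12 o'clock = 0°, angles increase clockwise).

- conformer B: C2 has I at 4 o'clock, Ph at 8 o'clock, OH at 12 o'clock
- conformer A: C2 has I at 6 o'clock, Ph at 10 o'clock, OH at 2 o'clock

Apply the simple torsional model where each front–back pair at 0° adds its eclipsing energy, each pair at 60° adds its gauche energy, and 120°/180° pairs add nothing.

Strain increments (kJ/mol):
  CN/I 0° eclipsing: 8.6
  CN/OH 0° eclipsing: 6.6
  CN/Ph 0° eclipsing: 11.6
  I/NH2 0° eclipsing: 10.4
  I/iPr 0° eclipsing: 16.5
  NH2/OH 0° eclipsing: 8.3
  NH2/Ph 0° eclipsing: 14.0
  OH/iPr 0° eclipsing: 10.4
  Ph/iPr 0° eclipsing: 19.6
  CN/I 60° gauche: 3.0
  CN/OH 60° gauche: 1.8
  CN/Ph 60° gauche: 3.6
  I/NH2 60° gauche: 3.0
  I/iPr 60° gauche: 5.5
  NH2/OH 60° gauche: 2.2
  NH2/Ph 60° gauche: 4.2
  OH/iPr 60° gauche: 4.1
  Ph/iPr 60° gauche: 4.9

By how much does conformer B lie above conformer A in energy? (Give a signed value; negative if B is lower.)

B (eclipsed): NH2–OH eclipsed, CN–I eclipsed, iPr–Ph eclipsed; 8.3 + 8.6 + 19.6 = 36.5 kJ/mol.
A (staggered): NH2–Ph gauche, NH2–OH gauche, CN–I gauche, CN–OH gauche, iPr–I gauche, iPr–Ph gauche; 4.2 + 2.2 + 3.0 + 1.8 + 5.5 + 4.9 = 21.6 kJ/mol.
E(B) − E(A) = 36.5 − 21.6 = +14.9 kJ/mol.

+14.9 kJ/mol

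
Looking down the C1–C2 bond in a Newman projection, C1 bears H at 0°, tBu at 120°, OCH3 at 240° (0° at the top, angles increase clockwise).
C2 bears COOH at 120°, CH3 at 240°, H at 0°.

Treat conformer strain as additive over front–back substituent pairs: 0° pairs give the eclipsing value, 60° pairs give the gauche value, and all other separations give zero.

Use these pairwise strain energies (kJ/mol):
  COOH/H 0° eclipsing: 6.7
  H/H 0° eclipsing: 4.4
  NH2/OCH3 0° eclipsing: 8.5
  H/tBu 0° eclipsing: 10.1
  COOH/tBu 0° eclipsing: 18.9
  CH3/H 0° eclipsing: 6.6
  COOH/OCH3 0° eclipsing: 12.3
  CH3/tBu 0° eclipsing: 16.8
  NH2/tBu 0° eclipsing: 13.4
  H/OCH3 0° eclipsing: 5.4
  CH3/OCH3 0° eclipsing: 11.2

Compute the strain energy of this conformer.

34.5 kJ/mol

This conformer is eclipsed. H at 0° is eclipsed with H at 0° (4.4); tBu at 120° is eclipsed with COOH at 120° (18.9); OCH3 at 240° is eclipsed with CH3 at 240° (11.2). Total 34.5 kJ/mol.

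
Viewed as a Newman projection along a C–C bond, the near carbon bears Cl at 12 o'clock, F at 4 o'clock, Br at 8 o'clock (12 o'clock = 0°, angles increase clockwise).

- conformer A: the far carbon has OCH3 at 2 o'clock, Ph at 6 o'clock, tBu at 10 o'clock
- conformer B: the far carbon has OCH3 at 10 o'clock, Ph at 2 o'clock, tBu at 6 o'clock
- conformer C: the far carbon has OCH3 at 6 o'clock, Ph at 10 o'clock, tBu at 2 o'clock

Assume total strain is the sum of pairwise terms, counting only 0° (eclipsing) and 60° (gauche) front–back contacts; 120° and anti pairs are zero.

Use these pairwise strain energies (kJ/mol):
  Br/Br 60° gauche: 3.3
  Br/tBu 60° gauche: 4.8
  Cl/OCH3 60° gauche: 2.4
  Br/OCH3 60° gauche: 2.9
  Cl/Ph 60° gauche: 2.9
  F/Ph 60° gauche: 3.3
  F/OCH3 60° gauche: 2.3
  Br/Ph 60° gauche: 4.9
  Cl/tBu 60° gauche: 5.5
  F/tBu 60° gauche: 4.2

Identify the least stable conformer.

A (staggered): Cl(0°)/OCH3(60°) gauche 2.4; Cl(0°)/tBu(300°) gauche 5.5; F(120°)/OCH3(60°) gauche 2.3; F(120°)/Ph(180°) gauche 3.3; Br(240°)/Ph(180°) gauche 4.9; Br(240°)/tBu(300°) gauche 4.8 → 23.2 kJ/mol.
B (staggered): Cl(0°)/OCH3(300°) gauche 2.4; Cl(0°)/Ph(60°) gauche 2.9; F(120°)/Ph(60°) gauche 3.3; F(120°)/tBu(180°) gauche 4.2; Br(240°)/OCH3(300°) gauche 2.9; Br(240°)/tBu(180°) gauche 4.8 → 20.5 kJ/mol.
C (staggered): Cl(0°)/Ph(300°) gauche 2.9; Cl(0°)/tBu(60°) gauche 5.5; F(120°)/OCH3(180°) gauche 2.3; F(120°)/tBu(60°) gauche 4.2; Br(240°)/OCH3(180°) gauche 2.9; Br(240°)/Ph(300°) gauche 4.9 → 22.7 kJ/mol.
A has the highest total (23.2 kJ/mol).

A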